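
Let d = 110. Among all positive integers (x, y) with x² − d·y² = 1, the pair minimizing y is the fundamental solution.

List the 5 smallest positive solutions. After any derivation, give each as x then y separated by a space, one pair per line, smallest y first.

√110 = [10; 2,20, …], period ℓ=2 (even) → k=1
k=0  a_k=10  p_k/q_k = 10/1
k=1  a_k=2  p_k/q_k = 21/2
(x₁, y₁) = (21, 2);  21² − 110·2² = 1 ✓
(x_2, y_2) = (21·21 + 110·2·2, 21·2 + 2·21) = (881, 84)
(x_3, y_3) = (21·881 + 110·2·84, 21·84 + 2·881) = (36981, 3526)
(x_4, y_4) = (21·36981 + 110·2·3526, 21·3526 + 2·36981) = (1552321, 148008)
(x_5, y_5) = (21·1552321 + 110·2·148008, 21·148008 + 2·1552321) = (65160501, 6212810)

21 2
881 84
36981 3526
1552321 148008
65160501 6212810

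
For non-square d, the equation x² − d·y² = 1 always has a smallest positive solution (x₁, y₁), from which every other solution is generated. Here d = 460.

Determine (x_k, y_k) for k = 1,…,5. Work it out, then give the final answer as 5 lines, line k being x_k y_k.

√460 = [21; 2,4,3,1,2,10,2,1,3,4,2,42, …], period ℓ=12 (even) → k=11
a_0=21:  p_0=21·1+0=21,  q_0=21·0+1=1
a_1=2:  p_1=2·21+1=43,  q_1=2·1+0=2
a_2=4:  p_2=4·43+21=193,  q_2=4·2+1=9
a_3=3:  p_3=3·193+43=622,  q_3=3·9+2=29
a_4=1:  p_4=1·622+193=815,  q_4=1·29+9=38
…
a_6=10:  p_6=10·2252+815=23335,  q_6=10·105+38=1088
a_7=2:  p_7=2·23335+2252=48922,  q_7=2·1088+105=2281
a_8=1:  p_8=1·48922+23335=72257,  q_8=1·2281+1088=3369
a_9=3:  p_9=3·72257+48922=265693,  q_9=3·3369+2281=12388
a_10=4:  p_10=4·265693+72257=1135029,  q_10=4·12388+3369=52921
a_11=2:  p_11=2·1135029+265693=2535751,  q_11=2·52921+12388=118230
fundamental: x₁=2535751, y₁=118230  (since 6430033134001 − 460·13978332900 = 1)
k=2:  x_2 = 2535751·2535751+460·118230·118230 = 12860066268001,  y_2 = 2535751·118230+118230·2535751 = 599603681460
k=3:  x_3 = 2535751·12860066268001+460·118230·599603681460 = 65219851798297071751,  y_3 = 2535751·599603681460+118230·12860066268001 = 3040891269731634690
k=4:  x_4 = 2535751·65219851798297071751+460·118230·3040891269731634690 = 330762608834754335913072001,  y_4 = 2535751·3040891269731634690+118230·65219851798297071751 = 15421886156225925189922920
k=5:  x_5 = 2535751·330762608834754335913072001+460·118230·15421886156225925189922920 = 1677463232230609064240018182143751,  y_5 = 2535751·15421886156225925189922920+118230·330762608834754335913072001 = 78212126485069051161274736991150

2535751 118230
12860066268001 599603681460
65219851798297071751 3040891269731634690
330762608834754335913072001 15421886156225925189922920
1677463232230609064240018182143751 78212126485069051161274736991150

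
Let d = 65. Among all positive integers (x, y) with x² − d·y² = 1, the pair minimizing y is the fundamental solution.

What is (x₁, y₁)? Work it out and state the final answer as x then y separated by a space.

129 16

√65 → a₀=8, period (16); ℓ=1 odd so k=1
a_0=8:  p_0=8·1+0=8,  q_0=8·0+1=1
a_1=16:  p_1=16·8+1=129,  q_1=16·1+0=16
(x₁, y₁) = (129, 16);  129² − 65·16² = 1 ✓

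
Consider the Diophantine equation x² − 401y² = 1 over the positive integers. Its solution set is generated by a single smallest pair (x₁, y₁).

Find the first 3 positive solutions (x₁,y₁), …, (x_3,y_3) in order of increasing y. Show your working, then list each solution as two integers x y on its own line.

801 40
1283201 64080
2055687201 102656120

d=401: √d = [20; 40] (ℓ=1, odd), read p_1/q_1
i=0: a=20 ⇒ p=20, q=1
i=1: a=40 ⇒ p=801, q=40
fundamental: x₁=801, y₁=40  (since 641601 − 401·1600 = 1)
k=2:  x_2 = 801·801+401·40·40 = 1283201,  y_2 = 801·40+40·801 = 64080
k=3:  x_3 = 801·1283201+401·40·64080 = 2055687201,  y_3 = 801·64080+40·1283201 = 102656120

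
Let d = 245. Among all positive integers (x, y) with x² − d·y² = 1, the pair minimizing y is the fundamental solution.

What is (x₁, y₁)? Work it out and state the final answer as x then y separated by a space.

51841 3312

√245 = [15; 1,1,1,7,6,7,1,1,1,30, …], period ℓ=10 (even) → k=9
step 0: (15, 1)  from 15·(1,0) + (0,1)
…
step 3: (47, 3)  from 1·(31,2) + (16,1)
…
step 5: (2207, 141)  from 6·(360,23) + (47,3)
step 6: (15809, 1010)  from 7·(2207,141) + (360,23)
step 7: (18016, 1151)  from 1·(15809,1010) + (2207,141)
step 8: (33825, 2161)  from 1·(18016,1151) + (15809,1010)
step 9: (51841, 3312)  from 1·(33825,2161) + (18016,1151)
(x₁, y₁) = (51841, 3312);  51841² − 245·3312² = 1 ✓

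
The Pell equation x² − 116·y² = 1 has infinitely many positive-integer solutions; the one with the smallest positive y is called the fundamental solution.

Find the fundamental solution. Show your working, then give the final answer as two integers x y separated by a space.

√116 = [10; 1,3,2,1,4,1,2,3,1,20, …], period ℓ=10 (even) → k=9
k=0  a_k=10  p_k/q_k = 10/1
k=1  a_k=1  p_k/q_k = 11/1
…
k=3  a_k=2  p_k/q_k = 97/9
…
k=5  a_k=4  p_k/q_k = 657/61
k=6  a_k=1  p_k/q_k = 797/74
…
k=8  a_k=3  p_k/q_k = 7550/701
k=9  a_k=1  p_k/q_k = 9801/910
(x₁, y₁) = (9801, 910);  9801² − 116·910² = 1 ✓

9801 910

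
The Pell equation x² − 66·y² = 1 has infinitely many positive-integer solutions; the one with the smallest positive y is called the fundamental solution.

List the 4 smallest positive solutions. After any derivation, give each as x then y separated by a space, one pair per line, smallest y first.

d=66: √d = [8; 8,16] (ℓ=2, even), read p_1/q_1
k=0  a_k=8  p_k/q_k = 8/1
k=1  a_k=8  p_k/q_k = 65/8
→ (65, 8).  Check: 65²=4225, 66·8²=4224, difference 1.
k=2:  x_2 = 65·65+66·8·8 = 8449,  y_2 = 65·8+8·65 = 1040
k=3:  x_3 = 65·8449+66·8·1040 = 1098305,  y_3 = 65·1040+8·8449 = 135192
k=4:  x_4 = 65·1098305+66·8·135192 = 142771201,  y_4 = 65·135192+8·1098305 = 17573920

65 8
8449 1040
1098305 135192
142771201 17573920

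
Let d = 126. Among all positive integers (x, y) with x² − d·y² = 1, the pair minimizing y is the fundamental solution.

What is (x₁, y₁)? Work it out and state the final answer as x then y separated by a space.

[11; 4,2,4,22] for √126; ℓ=4 ⇒ convergent index 3
step 0: (11, 1)  from 11·(1,0) + (0,1)
step 1: (45, 4)  from 4·(11,1) + (1,0)
step 2: (101, 9)  from 2·(45,4) + (11,1)
step 3: (449, 40)  from 4·(101,9) + (45,4)
→ (449, 40).  Check: 449²=201601, 126·40²=201600, difference 1.

449 40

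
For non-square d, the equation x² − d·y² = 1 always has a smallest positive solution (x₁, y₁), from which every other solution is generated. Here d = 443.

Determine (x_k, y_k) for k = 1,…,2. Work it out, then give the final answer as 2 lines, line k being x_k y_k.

442 21
390727 18564

d=443: √d = [21; 21,42] (ℓ=2, even), read p_1/q_1
a_0=21:  p_0=21·1+0=21,  q_0=21·0+1=1
a_1=21:  p_1=21·21+1=442,  q_1=21·1+0=21
→ (442, 21).  Check: 442²=195364, 443·21²=195363, difference 1.
n=2: (442,21)∘(442,21) = (442·442+443·21·21, 442·21+21·442) = (390727,18564)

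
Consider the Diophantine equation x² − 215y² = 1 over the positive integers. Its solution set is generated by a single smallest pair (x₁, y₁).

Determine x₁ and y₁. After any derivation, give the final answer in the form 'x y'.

√215 → a₀=14, period (1,1,1,28); ℓ=4 even so k=3
a_0=14:  p_0=14·1+0=14,  q_0=14·0+1=1
…
a_2=1:  p_2=1·15+14=29,  q_2=1·1+1=2
a_3=1:  p_3=1·29+15=44,  q_3=1·2+1=3
(x₁, y₁) = (44, 3);  44² − 215·3² = 1 ✓

44 3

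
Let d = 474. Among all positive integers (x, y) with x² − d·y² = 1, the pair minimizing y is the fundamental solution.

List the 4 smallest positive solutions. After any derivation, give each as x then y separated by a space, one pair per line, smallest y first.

√474 → a₀=21, period (1,3,2,1,1,…,3,1,42); ℓ=14 even so k=13
k=0  a_k=21  p_k/q_k = 21/1
k=1  a_k=1  p_k/q_k = 22/1
…
k=5  a_k=1  p_k/q_k = 479/22
…
k=9  a_k=1  p_k/q_k = 10864/499
k=10  a_k=1  p_k/q_k = 16677/766
…
k=12  a_k=3  p_k/q_k = 149331/6859
k=13  a_k=1  p_k/q_k = 193549/8890
fundamental: x₁=193549, y₁=8890  (since 37461215401 − 474·79032100 = 1)
k=2:  x_2 = 193549·193549+474·8890·8890 = 74922430801,  y_2 = 193549·8890+8890·193549 = 3441301220
k=3:  x_3 = 193549·74922430801+474·8890·3441301220 = 29002323118011949,  y_3 = 193549·3441301220+8890·74922430801 = 1332120819650670
k=4:  x_4 = 193549·29002323118011949+474·8890·1332120819650670 = 11226741274261267003201,  y_4 = 193549·1332120819650670+8890·29002323118011949 = 515661305041693754440

193549 8890
74922430801 3441301220
29002323118011949 1332120819650670
11226741274261267003201 515661305041693754440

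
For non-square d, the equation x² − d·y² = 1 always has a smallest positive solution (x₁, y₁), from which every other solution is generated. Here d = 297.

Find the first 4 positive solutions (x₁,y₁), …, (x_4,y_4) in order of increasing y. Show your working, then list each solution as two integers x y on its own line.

48599 2820
4723725601 274098360
459136680917399 26641812392460
44627167107085622401 2589530880648228720

d=297: √d = [17; 4,3,1,1,2,1,1,3,4,34] (ℓ=10, even), read p_9/q_9
i=0: a=17 ⇒ p=17, q=1
i=1: a=4 ⇒ p=69, q=4
…
i=3: a=1 ⇒ p=293, q=17
…
i=7: a=1 ⇒ p=3171, q=184
i=8: a=3 ⇒ p=11357, q=659
i=9: a=4 ⇒ p=48599, q=2820
→ (48599, 2820).  Check: 48599²=2361862801, 297·2820²=2361862800, difference 1.
(x_2, y_2) = (48599·48599 + 297·2820·2820, 48599·2820 + 2820·48599) = (4723725601, 274098360)
(x_3, y_3) = (48599·4723725601 + 297·2820·274098360, 48599·274098360 + 2820·4723725601) = (459136680917399, 26641812392460)
(x_4, y_4) = (48599·459136680917399 + 297·2820·26641812392460, 48599·26641812392460 + 2820·459136680917399) = (44627167107085622401, 2589530880648228720)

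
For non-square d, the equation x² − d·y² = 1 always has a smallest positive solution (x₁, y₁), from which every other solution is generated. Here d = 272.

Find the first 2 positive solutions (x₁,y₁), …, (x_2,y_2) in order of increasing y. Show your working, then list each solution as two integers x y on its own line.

√272 → a₀=16, period (2,32); ℓ=2 even so k=1
i=0: a=16 ⇒ p=16, q=1
i=1: a=2 ⇒ p=33, q=2
→ (33, 2).  Check: 33²=1089, 272·2²=1088, difference 1.
k=2:  x_2 = 33·33+272·2·2 = 2177,  y_2 = 33·2+2·33 = 132

33 2
2177 132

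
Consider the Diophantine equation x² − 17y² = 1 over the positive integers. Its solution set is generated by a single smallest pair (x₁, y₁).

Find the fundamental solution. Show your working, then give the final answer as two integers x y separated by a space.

33 8

√17 = [4; 8, …], period ℓ=1 (odd) → k=1
i=0: a=4 ⇒ p=4, q=1
i=1: a=8 ⇒ p=33, q=8
fundamental: x₁=33, y₁=8  (since 1089 − 17·64 = 1)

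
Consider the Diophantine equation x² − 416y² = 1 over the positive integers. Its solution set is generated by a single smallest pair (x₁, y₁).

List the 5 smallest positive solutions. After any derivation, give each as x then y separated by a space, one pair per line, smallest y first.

√416 = [20; 2,1,1,9,1,1,2,40, …], period ℓ=8 (even) → k=7
i=0: a=20 ⇒ p=20, q=1
i=1: a=2 ⇒ p=41, q=2
…
i=3: a=1 ⇒ p=102, q=5
…
i=5: a=1 ⇒ p=1081, q=53
i=6: a=1 ⇒ p=2060, q=101
i=7: a=2 ⇒ p=5201, q=255
fundamental: x₁=5201, y₁=255  (since 27050401 − 416·65025 = 1)
k=2:  x_2 = 5201·5201+416·255·255 = 54100801,  y_2 = 5201·255+255·5201 = 2652510
k=3:  x_3 = 5201·54100801+416·255·2652510 = 562756526801,  y_3 = 5201·2652510+255·54100801 = 27591408765
k=4:  x_4 = 5201·562756526801+416·255·27591408765 = 5853793337683201,  y_4 = 5201·27591408765+255·562756526801 = 287005831321020
k=5:  x_5 = 5201·5853793337683201+416·255·287005831321020 = 60891157735824130001,  y_5 = 5201·287005831321020+255·5853793337683201 = 2985434629809841275

5201 255
54100801 2652510
562756526801 27591408765
5853793337683201 287005831321020
60891157735824130001 2985434629809841275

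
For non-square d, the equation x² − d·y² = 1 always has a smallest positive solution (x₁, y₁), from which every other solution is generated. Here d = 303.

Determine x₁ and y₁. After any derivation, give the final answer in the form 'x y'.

√303 → a₀=17, period (2,2,5,2,2,34); ℓ=6 even so k=5
a_0=17:  p_0=17·1+0=17,  q_0=17·0+1=1
…
a_4=2:  p_4=2·470+87=1027,  q_4=2·27+5=59
a_5=2:  p_5=2·1027+470=2524,  q_5=2·59+27=145
→ (2524, 145).  Check: 2524²=6370576, 303·145²=6370575, difference 1.

2524 145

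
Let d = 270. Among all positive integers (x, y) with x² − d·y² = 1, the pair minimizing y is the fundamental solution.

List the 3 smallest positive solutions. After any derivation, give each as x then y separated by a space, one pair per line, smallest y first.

5291 322
55989361 3407404
592479412811 36057148806

[16; 2,3,6,3,2,32] for √270; ℓ=6 ⇒ convergent index 5
a_0=16:  p_0=16·1+0=16,  q_0=16·0+1=1
a_1=2:  p_1=2·16+1=33,  q_1=2·1+0=2
a_2=3:  p_2=3·33+16=115,  q_2=3·2+1=7
a_3=6:  p_3=6·115+33=723,  q_3=6·7+2=44
a_4=3:  p_4=3·723+115=2284,  q_4=3·44+7=139
a_5=2:  p_5=2·2284+723=5291,  q_5=2·139+44=322
→ (5291, 322).  Check: 5291²=27994681, 270·322²=27994680, difference 1.
(x_2, y_2) = (5291·5291 + 270·322·322, 5291·322 + 322·5291) = (55989361, 3407404)
(x_3, y_3) = (5291·55989361 + 270·322·3407404, 5291·3407404 + 322·55989361) = (592479412811, 36057148806)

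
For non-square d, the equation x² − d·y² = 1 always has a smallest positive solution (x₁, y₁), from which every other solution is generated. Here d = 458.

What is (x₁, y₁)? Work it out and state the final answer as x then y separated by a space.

22899 1070

d=458: √d = [21; 2,2,42] (ℓ=3, odd), read p_5/q_5
step 0: (21, 1)  from 21·(1,0) + (0,1)
step 1: (43, 2)  from 2·(21,1) + (1,0)
…
step 3: (4537, 212)  from 42·(107,5) + (43,2)
step 4: (9181, 429)  from 2·(4537,212) + (107,5)
step 5: (22899, 1070)  from 2·(9181,429) + (4537,212)
→ (22899, 1070).  Check: 22899²=524364201, 458·1070²=524364200, difference 1.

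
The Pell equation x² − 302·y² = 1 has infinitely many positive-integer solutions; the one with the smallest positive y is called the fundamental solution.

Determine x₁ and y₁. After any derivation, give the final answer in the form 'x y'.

√302 → a₀=17, period (2,1,1,1,4,…,1,2,34); ℓ=16 even so k=15
i=0: a=17 ⇒ p=17, q=1
i=1: a=2 ⇒ p=35, q=2
i=2: a=1 ⇒ p=52, q=3
i=3: a=1 ⇒ p=87, q=5
…
i=9: a=1 ⇒ p=36581, q=2105
i=10: a=2 ⇒ p=107675, q=6196
i=11: a=4 ⇒ p=467281, q=26889
…
i=14: a=1 ⇒ p=1617193, q=93059
i=15: a=2 ⇒ p=4276623, q=246092
→ (4276623, 246092).  Check: 4276623²=18289504284129, 302·246092²=18289504284128, difference 1.

4276623 246092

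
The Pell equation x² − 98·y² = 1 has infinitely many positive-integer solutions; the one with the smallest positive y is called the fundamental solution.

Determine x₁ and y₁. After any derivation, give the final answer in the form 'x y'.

99 10

√98 → a₀=9, period (1,8,1,18); ℓ=4 even so k=3
a_0=9:  p_0=9·1+0=9,  q_0=9·0+1=1
a_1=1:  p_1=1·9+1=10,  q_1=1·1+0=1
a_2=8:  p_2=8·10+9=89,  q_2=8·1+1=9
a_3=1:  p_3=1·89+10=99,  q_3=1·9+1=10
→ (99, 10).  Check: 99²=9801, 98·10²=9800, difference 1.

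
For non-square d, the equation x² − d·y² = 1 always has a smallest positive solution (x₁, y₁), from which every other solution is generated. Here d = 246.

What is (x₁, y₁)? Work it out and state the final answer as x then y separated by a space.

88805 5662

d=246: √d = [15; 1,2,5,1,14,1,5,2,1,30] (ℓ=10, even), read p_9/q_9
a_0=15:  p_0=15·1+0=15,  q_0=15·0+1=1
…
a_2=2:  p_2=2·16+15=47,  q_2=2·1+1=3
…
a_6=1:  p_6=1·4423+298=4721,  q_6=1·282+19=301
…
a_8=2:  p_8=2·28028+4721=60777,  q_8=2·1787+301=3875
a_9=1:  p_9=1·60777+28028=88805,  q_9=1·3875+1787=5662
fundamental: x₁=88805, y₁=5662  (since 7886328025 − 246·32058244 = 1)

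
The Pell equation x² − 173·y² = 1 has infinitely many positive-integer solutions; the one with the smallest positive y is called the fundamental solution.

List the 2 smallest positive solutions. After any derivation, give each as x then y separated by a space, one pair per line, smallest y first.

2499849 190060
12498490045601 950242601880

√173 = [13; 6,1,1,6,26, …], period ℓ=5 (odd) → k=9
a_0=13:  p_0=13·1+0=13,  q_0=13·0+1=1
…
a_2=1:  p_2=1·79+13=92,  q_2=1·6+1=7
…
a_4=6:  p_4=6·171+92=1118,  q_4=6·13+7=85
…
a_8=1:  p_8=1·205791+176552=382343,  q_8=1·15646+13423=29069
a_9=6:  p_9=6·382343+205791=2499849,  q_9=6·29069+15646=190060
→ (2499849, 190060).  Check: 2499849²=6249245022801, 173·190060²=6249245022800, difference 1.
(x_2, y_2) = (2499849·2499849 + 173·190060·190060, 2499849·190060 + 190060·2499849) = (12498490045601, 950242601880)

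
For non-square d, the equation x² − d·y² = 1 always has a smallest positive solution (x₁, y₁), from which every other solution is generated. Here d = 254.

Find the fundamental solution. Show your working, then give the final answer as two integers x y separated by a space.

255 16

d=254: √d = [15; 1,14,1,30] (ℓ=4, even), read p_3/q_3
a_0=15:  p_0=15·1+0=15,  q_0=15·0+1=1
a_1=1:  p_1=1·15+1=16,  q_1=1·1+0=1
a_2=14:  p_2=14·16+15=239,  q_2=14·1+1=15
a_3=1:  p_3=1·239+16=255,  q_3=1·15+1=16
→ (255, 16).  Check: 255²=65025, 254·16²=65024, difference 1.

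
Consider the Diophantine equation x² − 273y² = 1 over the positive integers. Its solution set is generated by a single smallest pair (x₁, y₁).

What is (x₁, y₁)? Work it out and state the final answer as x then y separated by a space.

[16; 1,1,10,1,1,32] for √273; ℓ=6 ⇒ convergent index 5
k=0  a_k=16  p_k/q_k = 16/1
k=1  a_k=1  p_k/q_k = 17/1
…
k=3  a_k=10  p_k/q_k = 347/21
k=4  a_k=1  p_k/q_k = 380/23
k=5  a_k=1  p_k/q_k = 727/44
→ (727, 44).  Check: 727²=528529, 273·44²=528528, difference 1.

727 44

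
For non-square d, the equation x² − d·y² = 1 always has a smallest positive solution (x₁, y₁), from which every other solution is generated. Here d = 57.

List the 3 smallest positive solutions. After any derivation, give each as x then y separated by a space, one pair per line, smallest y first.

151 20
45601 6040
13771351 1824060

d=57: √d = [7; 1,1,4,1,1,14] (ℓ=6, even), read p_5/q_5
k=0  a_k=7  p_k/q_k = 7/1
…
k=2  a_k=1  p_k/q_k = 15/2
k=3  a_k=4  p_k/q_k = 68/9
k=4  a_k=1  p_k/q_k = 83/11
k=5  a_k=1  p_k/q_k = 151/20
(x₁, y₁) = (151, 20);  151² − 57·20² = 1 ✓
(x_2, y_2) = (151·151 + 57·20·20, 151·20 + 20·151) = (45601, 6040)
(x_3, y_3) = (151·45601 + 57·20·6040, 151·6040 + 20·45601) = (13771351, 1824060)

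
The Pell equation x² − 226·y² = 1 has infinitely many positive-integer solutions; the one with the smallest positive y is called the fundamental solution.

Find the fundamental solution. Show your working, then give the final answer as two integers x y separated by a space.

√226 → a₀=15, period (30); ℓ=1 odd so k=1
i=0: a=15 ⇒ p=15, q=1
i=1: a=30 ⇒ p=451, q=30
→ (451, 30).  Check: 451²=203401, 226·30²=203400, difference 1.

451 30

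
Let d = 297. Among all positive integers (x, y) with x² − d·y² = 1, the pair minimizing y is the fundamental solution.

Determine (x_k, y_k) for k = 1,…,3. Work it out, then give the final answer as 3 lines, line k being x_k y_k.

[17; 4,3,1,1,2,1,1,3,4,34] for √297; ℓ=10 ⇒ convergent index 9
k=0  a_k=17  p_k/q_k = 17/1
…
k=4  a_k=1  p_k/q_k = 517/30
k=5  a_k=2  p_k/q_k = 1327/77
k=6  a_k=1  p_k/q_k = 1844/107
k=7  a_k=1  p_k/q_k = 3171/184
k=8  a_k=3  p_k/q_k = 11357/659
k=9  a_k=4  p_k/q_k = 48599/2820
(x₁, y₁) = (48599, 2820);  48599² − 297·2820² = 1 ✓
k=2:  x_2 = 48599·48599+297·2820·2820 = 4723725601,  y_2 = 48599·2820+2820·48599 = 274098360
k=3:  x_3 = 48599·4723725601+297·2820·274098360 = 459136680917399,  y_3 = 48599·274098360+2820·4723725601 = 26641812392460

48599 2820
4723725601 274098360
459136680917399 26641812392460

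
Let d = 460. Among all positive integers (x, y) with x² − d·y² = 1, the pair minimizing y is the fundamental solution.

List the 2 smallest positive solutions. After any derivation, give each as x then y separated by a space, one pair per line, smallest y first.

2535751 118230
12860066268001 599603681460

√460 = [21; 2,4,3,1,2,10,2,1,3,4,2,42, …], period ℓ=12 (even) → k=11
k=0  a_k=21  p_k/q_k = 21/1
k=1  a_k=2  p_k/q_k = 43/2
…
k=3  a_k=3  p_k/q_k = 622/29
k=4  a_k=1  p_k/q_k = 815/38
…
k=10  a_k=4  p_k/q_k = 1135029/52921
k=11  a_k=2  p_k/q_k = 2535751/118230
→ (2535751, 118230).  Check: 2535751²=6430033134001, 460·118230²=6430033134000, difference 1.
n=2: (2535751,118230)∘(2535751,118230) = (2535751·2535751+460·118230·118230, 2535751·118230+118230·2535751) = (12860066268001,599603681460)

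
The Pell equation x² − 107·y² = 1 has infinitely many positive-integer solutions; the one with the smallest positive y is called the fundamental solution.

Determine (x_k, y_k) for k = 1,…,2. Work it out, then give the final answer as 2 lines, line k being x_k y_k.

962 93
1850887 178932

d=107: √d = [10; 2,1,9,1,2,20] (ℓ=6, even), read p_5/q_5
a_0=10:  p_0=10·1+0=10,  q_0=10·0+1=1
…
a_4=1:  p_4=1·300+31=331,  q_4=1·29+3=32
a_5=2:  p_5=2·331+300=962,  q_5=2·32+29=93
→ (962, 93).  Check: 962²=925444, 107·93²=925443, difference 1.
(x_2, y_2) = (962·962 + 107·93·93, 962·93 + 93·962) = (1850887, 178932)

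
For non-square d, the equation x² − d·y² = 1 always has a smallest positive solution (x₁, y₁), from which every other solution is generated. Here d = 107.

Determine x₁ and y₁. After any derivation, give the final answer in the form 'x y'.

962 93

[10; 2,1,9,1,2,20] for √107; ℓ=6 ⇒ convergent index 5
a_0=10:  p_0=10·1+0=10,  q_0=10·0+1=1
…
a_2=1:  p_2=1·21+10=31,  q_2=1·2+1=3
a_3=9:  p_3=9·31+21=300,  q_3=9·3+2=29
a_4=1:  p_4=1·300+31=331,  q_4=1·29+3=32
a_5=2:  p_5=2·331+300=962,  q_5=2·32+29=93
→ (962, 93).  Check: 962²=925444, 107·93²=925443, difference 1.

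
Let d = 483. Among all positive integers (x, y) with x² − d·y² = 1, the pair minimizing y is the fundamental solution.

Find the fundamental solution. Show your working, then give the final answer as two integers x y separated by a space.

22 1

[21; 1,42] for √483; ℓ=2 ⇒ convergent index 1
a_0=21:  p_0=21·1+0=21,  q_0=21·0+1=1
a_1=1:  p_1=1·21+1=22,  q_1=1·1+0=1
→ (22, 1).  Check: 22²=484, 483·1²=483, difference 1.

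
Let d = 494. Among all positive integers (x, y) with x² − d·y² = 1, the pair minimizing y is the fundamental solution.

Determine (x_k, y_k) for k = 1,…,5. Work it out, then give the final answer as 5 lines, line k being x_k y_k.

√494 = [22; 4,2,2,1,2,1,2,2,4,44, …], period ℓ=10 (even) → k=9
a_0=22:  p_0=22·1+0=22,  q_0=22·0+1=1
a_1=4:  p_1=4·22+1=89,  q_1=4·1+0=4
a_2=2:  p_2=2·89+22=200,  q_2=2·4+1=9
a_3=2:  p_3=2·200+89=489,  q_3=2·9+4=22
…
a_5=2:  p_5=2·689+489=1867,  q_5=2·31+22=84
a_6=1:  p_6=1·1867+689=2556,  q_6=1·84+31=115
…
a_8=2:  p_8=2·6979+2556=16514,  q_8=2·314+115=743
a_9=4:  p_9=4·16514+6979=73035,  q_9=4·743+314=3286
→ (73035, 3286).  Check: 73035²=5334111225, 494·3286²=5334111224, difference 1.
n=2: (73035,3286)∘(73035,3286) = (73035·73035+494·3286·3286, 73035·3286+3286·73035) = (10668222449,479986020)
n=3: (10668222449,479986020)∘(73035,3286) = (73035·10668222449+494·3286·479986020, 73035·479986020+3286·10668222449) = (1558307253052395,70111557938114)
n=4: (1558307253052395,70111557938114)∘(73035,3286) = (73035·1558307253052395+494·3286·70111557938114, 73035·70111557938114+3286·1558307253052395) = (227621940442695115201,10241195267540325960)
n=5: (227621940442695115201,10241195267540325960)∘(73035,3286) = (73035·227621940442695115201+494·3286·10241195267540325960, 73035·10241195267540325960+3286·227621940442695115201) = (33248736838906168224357675,1495931392659503855039086)

73035 3286
10668222449 479986020
1558307253052395 70111557938114
227621940442695115201 10241195267540325960
33248736838906168224357675 1495931392659503855039086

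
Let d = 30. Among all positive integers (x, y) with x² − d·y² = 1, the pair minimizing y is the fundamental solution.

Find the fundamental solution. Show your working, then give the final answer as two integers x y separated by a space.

[5; 2,10] for √30; ℓ=2 ⇒ convergent index 1
a_0=5:  p_0=5·1+0=5,  q_0=5·0+1=1
a_1=2:  p_1=2·5+1=11,  q_1=2·1+0=2
→ (11, 2).  Check: 11²=121, 30·2²=120, difference 1.

11 2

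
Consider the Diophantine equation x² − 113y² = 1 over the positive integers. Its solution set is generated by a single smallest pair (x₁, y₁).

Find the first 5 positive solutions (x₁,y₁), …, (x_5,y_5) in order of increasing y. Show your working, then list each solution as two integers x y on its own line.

1204353 113296
2900932297217 272896754976
6987493029899166849 657328051091107760
16830816386073401651890177 1583310020631184911403584
40540488414026331506287881514113 3813728346553801555156190094544

√113 = [10; 1,1,1,2,2,1,1,1,20, …], period ℓ=9 (odd) → k=17
a_0=10:  p_0=10·1+0=10,  q_0=10·0+1=1
…
a_2=1:  p_2=1·11+10=21,  q_2=1·1+1=2
…
a_5=2:  p_5=2·85+32=202,  q_5=2·8+3=19
…
a_9=20:  p_9=20·776+489=16009,  q_9=20·73+46=1506
…
a_11=1:  p_11=1·16785+16009=32794,  q_11=1·1579+1506=3085
a_12=1:  p_12=1·32794+16785=49579,  q_12=1·3085+1579=4664
a_13=2:  p_13=2·49579+32794=131952,  q_13=2·4664+3085=12413
…
a_16=1:  p_16=1·445435+313483=758918,  q_16=1·41903+29490=71393
a_17=1:  p_17=1·758918+445435=1204353,  q_17=1·71393+41903=113296
fundamental: x₁=1204353, y₁=113296  (since 1450466148609 − 113·12835983616 = 1)
(1204353+113296√113)^2 = 2900932297217 + 272896754976√113
(1204353+113296√113)^3 = 6987493029899166849 + 657328051091107760√113
(1204353+113296√113)^4 = 16830816386073401651890177 + 1583310020631184911403584√113
(1204353+113296√113)^5 = 40540488414026331506287881514113 + 3813728346553801555156190094544√113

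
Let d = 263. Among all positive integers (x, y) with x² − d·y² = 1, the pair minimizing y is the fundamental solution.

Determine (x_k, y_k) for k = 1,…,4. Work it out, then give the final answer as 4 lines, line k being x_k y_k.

√263 → a₀=16, period (4,1,1,1,1,15,1,1,1,1,4,32); ℓ=12 even so k=11
i=0: a=16 ⇒ p=16, q=1
i=1: a=4 ⇒ p=65, q=4
i=2: a=1 ⇒ p=81, q=5
i=3: a=1 ⇒ p=146, q=9
i=4: a=1 ⇒ p=227, q=14
…
i=8: a=1 ⇒ p=12017, q=741
…
i=10: a=1 ⇒ p=30229, q=1864
i=11: a=4 ⇒ p=139128, q=8579
fundamental: x₁=139128, y₁=8579  (since 19356600384 − 263·73599241 = 1)
(139128+8579√263)^2 = 38713200767 + 2387158224√263
(139128+8579√263)^3 = 10772180392483224 + 664241098768765√263
(139128+8579√263)^4 = 2997423827252098776577 + 184829071176614315616√263

139128 8579
38713200767 2387158224
10772180392483224 664241098768765
2997423827252098776577 184829071176614315616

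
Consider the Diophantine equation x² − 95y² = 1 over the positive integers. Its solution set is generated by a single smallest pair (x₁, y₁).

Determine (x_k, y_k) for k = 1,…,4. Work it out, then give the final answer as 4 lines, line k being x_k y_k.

d=95: √d = [9; 1,2,1,18] (ℓ=4, even), read p_3/q_3
i=0: a=9 ⇒ p=9, q=1
…
i=2: a=2 ⇒ p=29, q=3
i=3: a=1 ⇒ p=39, q=4
→ (39, 4).  Check: 39²=1521, 95·4²=1520, difference 1.
(x_2, y_2) = (39·39 + 95·4·4, 39·4 + 4·39) = (3041, 312)
(x_3, y_3) = (39·3041 + 95·4·312, 39·312 + 4·3041) = (237159, 24332)
(x_4, y_4) = (39·237159 + 95·4·24332, 39·24332 + 4·237159) = (18495361, 1897584)

39 4
3041 312
237159 24332
18495361 1897584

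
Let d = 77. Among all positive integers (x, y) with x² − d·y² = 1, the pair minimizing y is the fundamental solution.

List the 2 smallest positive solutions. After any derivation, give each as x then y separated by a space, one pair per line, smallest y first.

[8; 1,3,2,3,1,16] for √77; ℓ=6 ⇒ convergent index 5
i=0: a=8 ⇒ p=8, q=1
i=1: a=1 ⇒ p=9, q=1
…
i=4: a=3 ⇒ p=272, q=31
i=5: a=1 ⇒ p=351, q=40
→ (351, 40).  Check: 351²=123201, 77·40²=123200, difference 1.
(x_2, y_2) = (351·351 + 77·40·40, 351·40 + 40·351) = (246401, 28080)

351 40
246401 28080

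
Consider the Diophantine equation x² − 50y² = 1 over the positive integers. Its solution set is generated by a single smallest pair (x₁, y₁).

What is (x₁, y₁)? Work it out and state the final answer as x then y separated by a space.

d=50: √d = [7; 14] (ℓ=1, odd), read p_1/q_1
a_0=7:  p_0=7·1+0=7,  q_0=7·0+1=1
a_1=14:  p_1=14·7+1=99,  q_1=14·1+0=14
fundamental: x₁=99, y₁=14  (since 9801 − 50·196 = 1)

99 14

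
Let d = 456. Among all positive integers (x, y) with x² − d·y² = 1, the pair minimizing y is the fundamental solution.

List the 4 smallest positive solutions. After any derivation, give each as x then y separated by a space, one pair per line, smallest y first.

d=456: √d = [21; 2,1,4,1,2,42] (ℓ=6, even), read p_5/q_5
a_0=21:  p_0=21·1+0=21,  q_0=21·0+1=1
…
a_3=4:  p_3=4·64+43=299,  q_3=4·3+2=14
a_4=1:  p_4=1·299+64=363,  q_4=1·14+3=17
a_5=2:  p_5=2·363+299=1025,  q_5=2·17+14=48
→ (1025, 48).  Check: 1025²=1050625, 456·48²=1050624, difference 1.
(1025+48√456)^2 = 2101249 + 98400√456
(1025+48√456)^3 = 4307559425 + 201719952√456
(1025+48√456)^4 = 8830494720001 + 413525803200√456

1025 48
2101249 98400
4307559425 201719952
8830494720001 413525803200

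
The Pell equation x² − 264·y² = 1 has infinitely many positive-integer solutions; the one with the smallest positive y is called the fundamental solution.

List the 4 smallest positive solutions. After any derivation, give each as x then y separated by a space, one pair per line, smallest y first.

65 4
8449 520
1098305 67596
142771201 8786960

d=264: √d = [16; 4,32] (ℓ=2, even), read p_1/q_1
i=0: a=16 ⇒ p=16, q=1
i=1: a=4 ⇒ p=65, q=4
(x₁, y₁) = (65, 4);  65² − 264·4² = 1 ✓
(x_2, y_2) = (65·65 + 264·4·4, 65·4 + 4·65) = (8449, 520)
(x_3, y_3) = (65·8449 + 264·4·520, 65·520 + 4·8449) = (1098305, 67596)
(x_4, y_4) = (65·1098305 + 264·4·67596, 65·67596 + 4·1098305) = (142771201, 8786960)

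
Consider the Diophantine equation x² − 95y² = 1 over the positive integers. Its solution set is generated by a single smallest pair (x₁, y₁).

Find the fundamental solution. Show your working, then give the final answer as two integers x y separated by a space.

d=95: √d = [9; 1,2,1,18] (ℓ=4, even), read p_3/q_3
k=0  a_k=9  p_k/q_k = 9/1
k=1  a_k=1  p_k/q_k = 10/1
k=2  a_k=2  p_k/q_k = 29/3
k=3  a_k=1  p_k/q_k = 39/4
→ (39, 4).  Check: 39²=1521, 95·4²=1520, difference 1.

39 4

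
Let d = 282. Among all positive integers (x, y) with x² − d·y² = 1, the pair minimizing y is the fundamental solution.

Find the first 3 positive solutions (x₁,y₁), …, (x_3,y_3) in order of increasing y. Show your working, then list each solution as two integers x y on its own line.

2351 140
11054401 658280
51977791151 3095232420

√282 = [16; 1,3,1,4,1,3,1,32, …], period ℓ=8 (even) → k=7
k=0  a_k=16  p_k/q_k = 16/1
…
k=5  a_k=1  p_k/q_k = 487/29
k=6  a_k=3  p_k/q_k = 1864/111
k=7  a_k=1  p_k/q_k = 2351/140
(x₁, y₁) = (2351, 140);  2351² − 282·140² = 1 ✓
n=2: (2351,140)∘(2351,140) = (2351·2351+282·140·140, 2351·140+140·2351) = (11054401,658280)
n=3: (11054401,658280)∘(2351,140) = (2351·11054401+282·140·658280, 2351·658280+140·11054401) = (51977791151,3095232420)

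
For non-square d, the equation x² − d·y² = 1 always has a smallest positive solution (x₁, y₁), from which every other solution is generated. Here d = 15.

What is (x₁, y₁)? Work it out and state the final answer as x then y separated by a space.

√15 → a₀=3, period (1,6); ℓ=2 even so k=1
step 0: (3, 1)  from 3·(1,0) + (0,1)
step 1: (4, 1)  from 1·(3,1) + (1,0)
(x₁, y₁) = (4, 1);  4² − 15·1² = 1 ✓

4 1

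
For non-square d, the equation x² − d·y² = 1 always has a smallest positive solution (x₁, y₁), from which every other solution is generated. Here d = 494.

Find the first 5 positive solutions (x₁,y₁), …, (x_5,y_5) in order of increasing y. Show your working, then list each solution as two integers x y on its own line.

73035 3286
10668222449 479986020
1558307253052395 70111557938114
227621940442695115201 10241195267540325960
33248736838906168224357675 1495931392659503855039086

[22; 4,2,2,1,2,1,2,2,4,44] for √494; ℓ=10 ⇒ convergent index 9
i=0: a=22 ⇒ p=22, q=1
i=1: a=4 ⇒ p=89, q=4
…
i=3: a=2 ⇒ p=489, q=22
i=4: a=1 ⇒ p=689, q=31
…
i=6: a=1 ⇒ p=2556, q=115
i=7: a=2 ⇒ p=6979, q=314
i=8: a=2 ⇒ p=16514, q=743
i=9: a=4 ⇒ p=73035, q=3286
(x₁, y₁) = (73035, 3286);  73035² − 494·3286² = 1 ✓
(73035+3286√494)^2 = 10668222449 + 479986020√494
(73035+3286√494)^3 = 1558307253052395 + 70111557938114√494
(73035+3286√494)^4 = 227621940442695115201 + 10241195267540325960√494
(73035+3286√494)^5 = 33248736838906168224357675 + 1495931392659503855039086√494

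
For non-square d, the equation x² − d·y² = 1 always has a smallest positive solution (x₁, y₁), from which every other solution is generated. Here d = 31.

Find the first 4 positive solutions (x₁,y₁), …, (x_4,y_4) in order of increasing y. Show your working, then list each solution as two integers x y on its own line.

[5; 1,1,3,5,3,1,1,10] for √31; ℓ=8 ⇒ convergent index 7
i=0: a=5 ⇒ p=5, q=1
i=1: a=1 ⇒ p=6, q=1
i=2: a=1 ⇒ p=11, q=2
i=3: a=3 ⇒ p=39, q=7
i=4: a=5 ⇒ p=206, q=37
i=5: a=3 ⇒ p=657, q=118
i=6: a=1 ⇒ p=863, q=155
i=7: a=1 ⇒ p=1520, q=273
→ (1520, 273).  Check: 1520²=2310400, 31·273²=2310399, difference 1.
(x_2, y_2) = (1520·1520 + 31·273·273, 1520·273 + 273·1520) = (4620799, 829920)
(x_3, y_3) = (1520·4620799 + 31·273·829920, 1520·829920 + 273·4620799) = (14047227440, 2522956527)
(x_4, y_4) = (1520·14047227440 + 31·273·2522956527, 1520·2522956527 + 273·14047227440) = (42703566796801, 7669787012160)

1520 273
4620799 829920
14047227440 2522956527
42703566796801 7669787012160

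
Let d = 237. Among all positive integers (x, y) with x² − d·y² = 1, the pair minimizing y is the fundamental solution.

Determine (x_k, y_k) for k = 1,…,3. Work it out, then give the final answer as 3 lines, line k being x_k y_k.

√237 = [15; 2,1,1,7,10,7,1,1,2,30, …], period ℓ=10 (even) → k=9
i=0: a=15 ⇒ p=15, q=1
i=1: a=2 ⇒ p=31, q=2
…
i=4: a=7 ⇒ p=585, q=38
…
i=8: a=1 ⇒ p=90075, q=5851
i=9: a=2 ⇒ p=228151, q=14820
(x₁, y₁) = (228151, 14820);  228151² − 237·14820² = 1 ✓
(228151+14820√237)^2 = 104105757601 + 6762395640√237
(228151+14820√237)^3 = 47503665404623351 + 3085694655308460√237

228151 14820
104105757601 6762395640
47503665404623351 3085694655308460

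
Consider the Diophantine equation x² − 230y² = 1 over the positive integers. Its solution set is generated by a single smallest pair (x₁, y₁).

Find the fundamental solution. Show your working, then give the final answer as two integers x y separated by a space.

[15; 6,30] for √230; ℓ=2 ⇒ convergent index 1
step 0: (15, 1)  from 15·(1,0) + (0,1)
step 1: (91, 6)  from 6·(15,1) + (1,0)
(x₁, y₁) = (91, 6);  91² − 230·6² = 1 ✓

91 6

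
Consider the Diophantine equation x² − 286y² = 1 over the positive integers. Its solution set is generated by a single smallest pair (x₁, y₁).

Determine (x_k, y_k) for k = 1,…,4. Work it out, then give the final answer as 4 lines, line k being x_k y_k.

√286 → a₀=16, period (1,10,3,3,2,3,3,10,1,32); ℓ=10 even so k=9
k=0  a_k=16  p_k/q_k = 16/1
k=1  a_k=1  p_k/q_k = 17/1
k=2  a_k=10  p_k/q_k = 186/11
…
k=4  a_k=3  p_k/q_k = 1911/113
…
k=6  a_k=3  p_k/q_k = 15102/893
…
k=8  a_k=10  p_k/q_k = 512132/30283
k=9  a_k=1  p_k/q_k = 561835/33222
→ (561835, 33222).  Check: 561835²=315658567225, 286·33222²=315658567224, difference 1.
k=2:  x_2 = 561835·561835+286·33222·33222 = 631317134449,  y_2 = 561835·33222+33222·561835 = 37330564740
k=3:  x_3 = 561835·631317134449+286·33222·37330564740 = 709392124465745995,  y_3 = 561835·37330564740+33222·631317134449 = 41947235681362578
k=4:  x_4 = 561835·709392124465745995+286·33222·41947235681362578 = 797122648497793485067201,  y_4 = 561835·41947235681362578+33222·709392124465745995 = 47134850318039357456520

561835 33222
631317134449 37330564740
709392124465745995 41947235681362578
797122648497793485067201 47134850318039357456520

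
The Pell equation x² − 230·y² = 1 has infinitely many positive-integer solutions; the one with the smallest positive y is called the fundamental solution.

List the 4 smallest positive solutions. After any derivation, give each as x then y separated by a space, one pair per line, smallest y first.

91 6
16561 1092
3014011 198738
548533441 36169224

√230 → a₀=15, period (6,30); ℓ=2 even so k=1
step 0: (15, 1)  from 15·(1,0) + (0,1)
step 1: (91, 6)  from 6·(15,1) + (1,0)
→ (91, 6).  Check: 91²=8281, 230·6²=8280, difference 1.
n=2: (91,6)∘(91,6) = (91·91+230·6·6, 91·6+6·91) = (16561,1092)
n=3: (16561,1092)∘(91,6) = (91·16561+230·6·1092, 91·1092+6·16561) = (3014011,198738)
n=4: (3014011,198738)∘(91,6) = (91·3014011+230·6·198738, 91·198738+6·3014011) = (548533441,36169224)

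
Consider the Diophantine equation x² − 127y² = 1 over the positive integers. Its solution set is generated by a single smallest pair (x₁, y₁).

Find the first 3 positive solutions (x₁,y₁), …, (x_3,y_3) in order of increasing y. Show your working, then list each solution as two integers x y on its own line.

4730624 419775
44757606858751 3971595379200
423462818377139450624 37576248838264821825

√127 = [11; 3,1,2,2,7,11,7,2,2,1,3,22, …], period ℓ=12 (even) → k=11
k=0  a_k=11  p_k/q_k = 11/1
k=1  a_k=3  p_k/q_k = 34/3
k=2  a_k=1  p_k/q_k = 45/4
k=3  a_k=2  p_k/q_k = 124/11
k=4  a_k=2  p_k/q_k = 293/26
k=5  a_k=7  p_k/q_k = 2175/193
…
k=7  a_k=7  p_k/q_k = 171701/15236
k=8  a_k=2  p_k/q_k = 367620/32621
k=9  a_k=2  p_k/q_k = 906941/80478
k=10  a_k=1  p_k/q_k = 1274561/113099
k=11  a_k=3  p_k/q_k = 4730624/419775
(x₁, y₁) = (4730624, 419775);  4730624² − 127·419775² = 1 ✓
(4730624+419775√127)^2 = 44757606858751 + 3971595379200√127
(4730624+419775√127)^3 = 423462818377139450624 + 37576248838264821825√127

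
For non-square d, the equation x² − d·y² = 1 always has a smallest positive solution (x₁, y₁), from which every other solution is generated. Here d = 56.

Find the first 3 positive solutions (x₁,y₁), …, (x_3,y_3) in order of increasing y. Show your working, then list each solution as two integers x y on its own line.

15 2
449 60
13455 1798

√56 → a₀=7, period (2,14); ℓ=2 even so k=1
i=0: a=7 ⇒ p=7, q=1
i=1: a=2 ⇒ p=15, q=2
(x₁, y₁) = (15, 2);  15² − 56·2² = 1 ✓
k=2:  x_2 = 15·15+56·2·2 = 449,  y_2 = 15·2+2·15 = 60
k=3:  x_3 = 15·449+56·2·60 = 13455,  y_3 = 15·60+2·449 = 1798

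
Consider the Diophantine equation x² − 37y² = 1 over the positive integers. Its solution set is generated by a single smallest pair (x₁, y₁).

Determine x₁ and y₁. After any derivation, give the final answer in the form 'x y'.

√37 = [6; 12, …], period ℓ=1 (odd) → k=1
k=0  a_k=6  p_k/q_k = 6/1
k=1  a_k=12  p_k/q_k = 73/12
fundamental: x₁=73, y₁=12  (since 5329 − 37·144 = 1)

73 12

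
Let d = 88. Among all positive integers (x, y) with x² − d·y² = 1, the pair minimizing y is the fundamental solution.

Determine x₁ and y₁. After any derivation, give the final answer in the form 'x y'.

√88 → a₀=9, period (2,1,1,1,2,18); ℓ=6 even so k=5
i=0: a=9 ⇒ p=9, q=1
…
i=3: a=1 ⇒ p=47, q=5
i=4: a=1 ⇒ p=75, q=8
i=5: a=2 ⇒ p=197, q=21
(x₁, y₁) = (197, 21);  197² − 88·21² = 1 ✓

197 21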